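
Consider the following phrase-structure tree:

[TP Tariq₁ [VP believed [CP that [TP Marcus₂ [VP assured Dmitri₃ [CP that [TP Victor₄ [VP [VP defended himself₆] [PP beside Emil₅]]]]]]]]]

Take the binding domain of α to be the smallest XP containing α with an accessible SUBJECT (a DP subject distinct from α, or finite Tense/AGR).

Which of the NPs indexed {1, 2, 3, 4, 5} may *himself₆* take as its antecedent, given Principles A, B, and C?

{4}

*himself* is an anaphor, so Principle A applies: it must be bound in its binding domain.
Binding domain of *himself₆*: the embedded TP, whose subject is Victor₄.
*Tariq₁* c-commands the anaphor but is outside its binding domain → cannot satisfy Principle A.
*Marcus₂* c-commands the anaphor but is outside its binding domain → cannot satisfy Principle A.
*Dmitri₃* c-commands the anaphor but is outside its binding domain → cannot satisfy Principle A.
*Victor₄* c-commands the anaphor within its binding domain → licit binder.
*Emil₅* does not c-command the anaphor → cannot bind it.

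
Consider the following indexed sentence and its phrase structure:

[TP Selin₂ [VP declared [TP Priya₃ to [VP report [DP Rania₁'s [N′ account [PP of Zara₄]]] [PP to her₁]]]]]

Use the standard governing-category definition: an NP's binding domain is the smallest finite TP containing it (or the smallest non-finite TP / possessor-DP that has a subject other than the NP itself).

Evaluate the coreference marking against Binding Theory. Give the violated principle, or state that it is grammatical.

The two coindexed NPs are *Rania₁* and *her₁*.
*her₁* is a pronoun; its binding domain is the embedded TP, whose subject is Priya₃. Within that domain it is c-commanded only by *Priya₃*, which carries a different index — the pronoun is free locally, so Principle B holds.
*Rania₁* is an R-expression; *her₁* does not c-command it, and no other NP shares its index, so Principle C is satisfied.
All principles are respected.

grammatical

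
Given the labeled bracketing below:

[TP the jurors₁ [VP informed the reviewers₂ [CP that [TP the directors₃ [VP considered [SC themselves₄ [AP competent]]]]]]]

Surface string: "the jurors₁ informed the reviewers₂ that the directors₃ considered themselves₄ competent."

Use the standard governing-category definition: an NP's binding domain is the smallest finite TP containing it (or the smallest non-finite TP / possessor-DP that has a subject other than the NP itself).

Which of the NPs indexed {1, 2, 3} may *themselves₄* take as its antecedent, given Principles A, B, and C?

*themselves* is an anaphor, so Principle A applies: it must be bound in its binding domain.
Binding domain of *themselves₄*: the embedded TP, whose subject is the directors₃.
*the jurors₁* c-commands the anaphor but is outside its binding domain → cannot satisfy Principle A.
*the reviewers₂* c-commands the anaphor but is outside its binding domain → cannot satisfy Principle A.
*the directors₃* c-commands the anaphor within its binding domain → licit binder.

{3}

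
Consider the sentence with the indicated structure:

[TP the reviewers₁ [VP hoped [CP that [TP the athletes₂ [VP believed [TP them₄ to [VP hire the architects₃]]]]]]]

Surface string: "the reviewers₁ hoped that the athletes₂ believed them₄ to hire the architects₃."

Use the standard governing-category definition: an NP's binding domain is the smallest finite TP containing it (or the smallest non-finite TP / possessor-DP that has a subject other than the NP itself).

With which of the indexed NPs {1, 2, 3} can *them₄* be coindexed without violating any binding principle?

{1}

*them* is a pronoun, so Principle B applies: it must be free in its binding domain.
Binding domain of *them₄*: the embedded TP, whose subject is the athletes₂.
*the reviewers₁* c-commands the pronoun but from outside its binding domain, and is not c-commanded by it → coindexation permitted.
*the athletes₂* c-commands the pronoun within its binding domain → coindexation would violate Principle B.
*the architects₃*: the pronoun c-commands this R-expression → coindexation would violate Principle C on *the architects₃*.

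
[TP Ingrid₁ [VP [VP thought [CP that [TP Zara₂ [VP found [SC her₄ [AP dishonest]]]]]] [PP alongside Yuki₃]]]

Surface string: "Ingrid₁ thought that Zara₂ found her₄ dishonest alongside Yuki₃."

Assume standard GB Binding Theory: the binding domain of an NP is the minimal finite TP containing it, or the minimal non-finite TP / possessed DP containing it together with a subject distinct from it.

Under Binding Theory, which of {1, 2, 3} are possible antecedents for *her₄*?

*her* is a pronoun, so Principle B applies: it must be free in its binding domain.
Binding domain of *her₄*: the embedded TP, whose subject is Zara₂.
*Ingrid₁* c-commands the pronoun but from outside its binding domain, and is not c-commanded by it → coindexation permitted.
*Zara₂* c-commands the pronoun within its binding domain → coindexation would violate Principle B.
*Yuki₃* and the pronoun do not c-command one another → neither Principle B nor Principle C is at stake; coindexation permitted.

{1, 3}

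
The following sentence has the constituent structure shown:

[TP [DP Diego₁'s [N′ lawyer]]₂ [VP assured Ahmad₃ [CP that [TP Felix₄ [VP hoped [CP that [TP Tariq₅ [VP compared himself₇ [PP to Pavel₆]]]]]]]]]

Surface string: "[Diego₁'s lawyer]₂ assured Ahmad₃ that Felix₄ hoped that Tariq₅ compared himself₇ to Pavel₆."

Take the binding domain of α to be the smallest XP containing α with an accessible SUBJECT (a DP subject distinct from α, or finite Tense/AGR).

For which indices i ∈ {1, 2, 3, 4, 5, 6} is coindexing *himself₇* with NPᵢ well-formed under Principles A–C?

{5}

*himself* is an anaphor, so Principle A applies: it must be bound in its binding domain.
Binding domain of *himself₇*: the embedded TP, whose subject is Tariq₅.
*Diego₁* does not c-command the anaphor → cannot bind it.
*[Diego₁'s lawyer]₂* c-commands the anaphor but is outside its binding domain → cannot satisfy Principle A.
*Ahmad₃* c-commands the anaphor but is outside its binding domain → cannot satisfy Principle A.
*Felix₄* c-commands the anaphor but is outside its binding domain → cannot satisfy Principle A.
*Tariq₅* c-commands the anaphor within its binding domain → licit binder.
*Pavel₆* does not c-command the anaphor → cannot bind it.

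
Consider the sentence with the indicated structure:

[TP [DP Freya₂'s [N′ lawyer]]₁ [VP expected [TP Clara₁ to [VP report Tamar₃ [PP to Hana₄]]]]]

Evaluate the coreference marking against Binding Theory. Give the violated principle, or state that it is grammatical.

The two coindexed NPs are *[Freya₂'s lawyer]₁* and *Clara₁*.
*Clara₁* is an R-expression. Principle C requires it to be free everywhere.
*[Freya₂'s lawyer]₁* c-commands it and carries the same index.
The R-expression is bound → Principle C violation.

Principle C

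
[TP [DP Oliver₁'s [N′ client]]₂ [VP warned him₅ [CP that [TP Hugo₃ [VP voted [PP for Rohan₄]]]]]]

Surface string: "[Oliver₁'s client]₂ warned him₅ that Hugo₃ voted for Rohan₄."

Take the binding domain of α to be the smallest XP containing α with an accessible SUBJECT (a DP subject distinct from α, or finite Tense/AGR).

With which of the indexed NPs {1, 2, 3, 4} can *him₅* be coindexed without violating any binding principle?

*him* is a pronoun, so Principle B applies: it must be free in its binding domain.
Binding domain of *him₅*: the matrix TP, whose subject is [Oliver₁'s client]₂.
*Oliver₁* and the pronoun do not c-command one another → neither Principle B nor Principle C is at stake; coindexation permitted.
*[Oliver₁'s client]₂* c-commands the pronoun within its binding domain → coindexation would violate Principle B.
*Hugo₃*: the pronoun c-commands this R-expression → coindexation would violate Principle C on *Hugo₃*.
*Rohan₄*: the pronoun c-commands this R-expression → coindexation would violate Principle C on *Rohan₄*.

{1}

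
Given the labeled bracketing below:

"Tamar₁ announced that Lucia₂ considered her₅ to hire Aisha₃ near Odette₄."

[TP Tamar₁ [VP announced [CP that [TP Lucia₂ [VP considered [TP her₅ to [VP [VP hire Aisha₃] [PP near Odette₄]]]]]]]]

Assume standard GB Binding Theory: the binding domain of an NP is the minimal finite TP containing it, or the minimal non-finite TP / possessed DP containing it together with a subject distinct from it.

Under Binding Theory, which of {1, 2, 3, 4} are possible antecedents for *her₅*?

*her* is a pronoun, so Principle B applies: it must be free in its binding domain.
Binding domain of *her₅*: the embedded TP, whose subject is Lucia₂.
*Tamar₁* c-commands the pronoun but from outside its binding domain, and is not c-commanded by it → coindexation permitted.
*Lucia₂* c-commands the pronoun within its binding domain → coindexation would violate Principle B.
*Aisha₃*: the pronoun c-commands this R-expression → coindexation would violate Principle C on *Aisha₃*.
*Odette₄*: the pronoun c-commands this R-expression → coindexation would violate Principle C on *Odette₄*.

{1}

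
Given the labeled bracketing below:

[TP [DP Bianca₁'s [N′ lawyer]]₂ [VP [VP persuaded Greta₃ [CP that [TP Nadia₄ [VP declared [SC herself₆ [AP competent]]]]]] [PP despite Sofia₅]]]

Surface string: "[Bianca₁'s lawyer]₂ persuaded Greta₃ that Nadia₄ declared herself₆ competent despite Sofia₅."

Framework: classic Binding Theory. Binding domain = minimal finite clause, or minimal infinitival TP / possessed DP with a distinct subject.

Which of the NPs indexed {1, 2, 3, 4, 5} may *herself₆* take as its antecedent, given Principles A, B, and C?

{4}

*herself* is an anaphor, so Principle A applies: it must be bound in its binding domain.
Binding domain of *herself₆*: the embedded TP, whose subject is Nadia₄.
*Bianca₁* does not c-command the anaphor → cannot bind it.
*[Bianca₁'s lawyer]₂* c-commands the anaphor but is outside its binding domain → cannot satisfy Principle A.
*Greta₃* c-commands the anaphor but is outside its binding domain → cannot satisfy Principle A.
*Nadia₄* c-commands the anaphor within its binding domain → licit binder.
*Sofia₅* does not c-command the anaphor → cannot bind it.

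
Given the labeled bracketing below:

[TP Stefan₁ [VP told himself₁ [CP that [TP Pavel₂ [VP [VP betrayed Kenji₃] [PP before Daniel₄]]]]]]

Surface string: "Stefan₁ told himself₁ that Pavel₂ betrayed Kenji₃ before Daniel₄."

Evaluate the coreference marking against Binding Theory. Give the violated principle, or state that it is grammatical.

The two coindexed NPs are *Stefan₁* and *himself₁*.
*himself₁* is an anaphor; its binding domain is the matrix TP, whose subject is Stefan₁. *Stefan₁* c-commands it within that domain and shares its index, so Principle A is satisfied.
*Stefan₁* is an R-expression; *himself₁* does not c-command it, and no other NP shares its index, so Principle C is satisfied.
All principles are respected.

grammatical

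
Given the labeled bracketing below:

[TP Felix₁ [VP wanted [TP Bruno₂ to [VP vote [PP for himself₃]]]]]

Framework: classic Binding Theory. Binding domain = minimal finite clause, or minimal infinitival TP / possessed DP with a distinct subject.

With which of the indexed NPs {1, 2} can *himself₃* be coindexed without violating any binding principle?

{2}

*himself* is an anaphor, so Principle A applies: it must be bound in its binding domain.
Binding domain of *himself₃*: the embedded TP, whose subject is Bruno₂.
*Felix₁* c-commands the anaphor but is outside its binding domain → cannot satisfy Principle A.
*Bruno₂* c-commands the anaphor within its binding domain → licit binder.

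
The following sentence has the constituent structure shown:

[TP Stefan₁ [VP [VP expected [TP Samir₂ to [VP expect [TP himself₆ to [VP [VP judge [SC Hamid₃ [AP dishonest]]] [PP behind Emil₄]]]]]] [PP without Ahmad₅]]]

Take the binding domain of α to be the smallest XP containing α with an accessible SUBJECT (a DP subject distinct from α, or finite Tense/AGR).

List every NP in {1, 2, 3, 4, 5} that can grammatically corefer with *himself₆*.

{2}

*himself* is an anaphor, so Principle A applies: it must be bound in its binding domain.
Binding domain of *himself₆*: the embedded TP, whose subject is Samir₂.
*Stefan₁* c-commands the anaphor but is outside its binding domain → cannot satisfy Principle A.
*Samir₂* c-commands the anaphor within its binding domain → licit binder.
*Hamid₃* does not c-command the anaphor → cannot bind it.
*Emil₄* does not c-command the anaphor → cannot bind it.
*Ahmad₅* does not c-command the anaphor → cannot bind it.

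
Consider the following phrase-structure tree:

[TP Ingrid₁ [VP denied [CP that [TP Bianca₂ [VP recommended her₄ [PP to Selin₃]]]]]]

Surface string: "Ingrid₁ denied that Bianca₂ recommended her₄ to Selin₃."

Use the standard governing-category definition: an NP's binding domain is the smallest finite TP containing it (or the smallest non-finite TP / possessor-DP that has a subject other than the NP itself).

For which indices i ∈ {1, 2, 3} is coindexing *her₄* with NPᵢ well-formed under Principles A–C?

*her* is a pronoun, so Principle B applies: it must be free in its binding domain.
Binding domain of *her₄*: the embedded TP, whose subject is Bianca₂.
*Ingrid₁* c-commands the pronoun but from outside its binding domain, and is not c-commanded by it → coindexation permitted.
*Bianca₂* c-commands the pronoun within its binding domain → coindexation would violate Principle B.
*Selin₃*: the pronoun c-commands this R-expression → coindexation would violate Principle C on *Selin₃*.

{1}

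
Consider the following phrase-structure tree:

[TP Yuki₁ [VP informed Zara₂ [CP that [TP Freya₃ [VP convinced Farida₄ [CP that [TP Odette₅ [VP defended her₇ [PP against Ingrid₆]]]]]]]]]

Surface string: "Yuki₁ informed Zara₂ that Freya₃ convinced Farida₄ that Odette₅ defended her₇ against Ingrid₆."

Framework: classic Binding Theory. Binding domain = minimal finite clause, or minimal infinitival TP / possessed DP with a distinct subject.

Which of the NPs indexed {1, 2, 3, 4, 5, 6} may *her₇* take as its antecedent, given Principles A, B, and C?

{1, 2, 3, 4}

*her* is a pronoun, so Principle B applies: it must be free in its binding domain.
Binding domain of *her₇*: the embedded TP, whose subject is Odette₅.
*Yuki₁* c-commands the pronoun but from outside its binding domain, and is not c-commanded by it → coindexation permitted.
*Zara₂* c-commands the pronoun but from outside its binding domain, and is not c-commanded by it → coindexation permitted.
*Freya₃* c-commands the pronoun but from outside its binding domain, and is not c-commanded by it → coindexation permitted.
*Farida₄* c-commands the pronoun but from outside its binding domain, and is not c-commanded by it → coindexation permitted.
*Odette₅* c-commands the pronoun within its binding domain → coindexation would violate Principle B.
*Ingrid₆*: the pronoun c-commands this R-expression → coindexation would violate Principle C on *Ingrid₆*.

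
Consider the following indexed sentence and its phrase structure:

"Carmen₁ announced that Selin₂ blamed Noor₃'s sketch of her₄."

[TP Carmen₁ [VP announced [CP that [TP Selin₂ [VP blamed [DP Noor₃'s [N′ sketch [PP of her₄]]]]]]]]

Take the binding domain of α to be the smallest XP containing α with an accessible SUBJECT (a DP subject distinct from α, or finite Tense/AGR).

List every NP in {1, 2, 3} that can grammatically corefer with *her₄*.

{1, 2}

*her* is a pronoun, so Principle B applies: it must be free in its binding domain.
Binding domain of *her₄*: the possessed DP, whose subject is Noor₃.
*Carmen₁* c-commands the pronoun but from outside its binding domain, and is not c-commanded by it → coindexation permitted.
*Selin₂* c-commands the pronoun but from outside its binding domain, and is not c-commanded by it → coindexation permitted.
*Noor₃* c-commands the pronoun within its binding domain → coindexation would violate Principle B.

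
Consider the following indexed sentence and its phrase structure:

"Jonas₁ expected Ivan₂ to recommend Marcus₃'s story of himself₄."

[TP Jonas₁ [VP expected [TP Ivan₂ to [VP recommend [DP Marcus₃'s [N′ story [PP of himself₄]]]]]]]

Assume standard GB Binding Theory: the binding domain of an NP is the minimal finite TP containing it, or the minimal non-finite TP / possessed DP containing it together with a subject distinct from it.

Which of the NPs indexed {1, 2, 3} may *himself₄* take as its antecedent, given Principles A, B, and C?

*himself* is an anaphor, so Principle A applies: it must be bound in its binding domain.
Binding domain of *himself₄*: the possessed DP, whose subject is Marcus₃.
*Jonas₁* c-commands the anaphor but is outside its binding domain → cannot satisfy Principle A.
*Ivan₂* c-commands the anaphor but is outside its binding domain → cannot satisfy Principle A.
*Marcus₃* c-commands the anaphor within its binding domain → licit binder.

{3}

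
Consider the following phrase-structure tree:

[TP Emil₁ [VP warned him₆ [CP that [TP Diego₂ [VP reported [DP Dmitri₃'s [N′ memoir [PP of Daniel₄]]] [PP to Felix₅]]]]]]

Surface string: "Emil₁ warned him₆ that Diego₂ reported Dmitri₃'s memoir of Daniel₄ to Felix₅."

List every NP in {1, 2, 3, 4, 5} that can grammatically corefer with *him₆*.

*him* is a pronoun, so Principle B applies: it must be free in its binding domain.
Binding domain of *him₆*: the matrix TP, whose subject is Emil₁.
*Emil₁* c-commands the pronoun within its binding domain → coindexation would violate Principle B.
*Diego₂*: the pronoun c-commands this R-expression → coindexation would violate Principle C on *Diego₂*.
*Dmitri₃*: the pronoun c-commands this R-expression → coindexation would violate Principle C on *Dmitri₃*.
*Daniel₄*: the pronoun c-commands this R-expression → coindexation would violate Principle C on *Daniel₄*.
*Felix₅*: the pronoun c-commands this R-expression → coindexation would violate Principle C on *Felix₅*.

none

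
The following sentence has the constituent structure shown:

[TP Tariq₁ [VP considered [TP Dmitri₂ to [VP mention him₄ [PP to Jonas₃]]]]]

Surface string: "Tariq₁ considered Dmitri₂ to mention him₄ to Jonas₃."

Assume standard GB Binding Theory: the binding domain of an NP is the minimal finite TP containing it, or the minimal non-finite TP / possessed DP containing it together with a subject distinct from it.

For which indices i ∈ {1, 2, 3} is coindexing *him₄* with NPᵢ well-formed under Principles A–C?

{1}

*him* is a pronoun, so Principle B applies: it must be free in its binding domain.
Binding domain of *him₄*: the embedded TP, whose subject is Dmitri₂.
*Tariq₁* c-commands the pronoun but from outside its binding domain, and is not c-commanded by it → coindexation permitted.
*Dmitri₂* c-commands the pronoun within its binding domain → coindexation would violate Principle B.
*Jonas₃*: the pronoun c-commands this R-expression → coindexation would violate Principle C on *Jonas₃*.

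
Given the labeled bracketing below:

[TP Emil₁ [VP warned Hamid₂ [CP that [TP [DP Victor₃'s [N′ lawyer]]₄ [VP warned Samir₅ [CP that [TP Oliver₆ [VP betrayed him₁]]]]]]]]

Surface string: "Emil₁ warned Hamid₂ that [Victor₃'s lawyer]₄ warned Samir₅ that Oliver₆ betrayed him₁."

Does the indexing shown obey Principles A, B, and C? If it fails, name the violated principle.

The two coindexed NPs are *Emil₁* and *him₁*.
*him₁* is a pronoun; its binding domain is the embedded TP, whose subject is Oliver₆. Within that domain it is c-commanded only by *Oliver₆*, which carries a different index — the pronoun is free locally, so Principle B holds.
*Emil₁* is an R-expression; *him₁* does not c-command it, and no other NP shares its index, so Principle C is satisfied.
All principles are respected.

grammatical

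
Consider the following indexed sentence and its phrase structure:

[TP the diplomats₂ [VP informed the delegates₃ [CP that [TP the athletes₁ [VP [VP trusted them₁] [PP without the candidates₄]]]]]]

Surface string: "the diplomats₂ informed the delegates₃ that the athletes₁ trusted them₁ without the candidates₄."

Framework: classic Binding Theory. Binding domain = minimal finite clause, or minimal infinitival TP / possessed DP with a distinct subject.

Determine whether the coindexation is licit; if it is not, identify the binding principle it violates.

Principle B

The two coindexed NPs are *the athletes₁* and *them₁*.
*them₁* is a pronoun. Its binding domain is the embedded TP, whose subject is the athletes₁.
*the athletes₁* c-commands it within that domain and carries the same index.
The pronoun is locally bound → Principle B violation.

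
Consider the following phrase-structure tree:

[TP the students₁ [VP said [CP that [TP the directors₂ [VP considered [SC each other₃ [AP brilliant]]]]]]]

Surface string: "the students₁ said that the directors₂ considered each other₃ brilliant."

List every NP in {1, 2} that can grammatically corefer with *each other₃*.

*each other* is an anaphor, so Principle A applies: it must be bound in its binding domain.
Binding domain of *each other₃*: the embedded TP, whose subject is the directors₂.
*the students₁* c-commands the anaphor but is outside its binding domain → cannot satisfy Principle A.
*the directors₂* c-commands the anaphor within its binding domain → licit binder.

{2}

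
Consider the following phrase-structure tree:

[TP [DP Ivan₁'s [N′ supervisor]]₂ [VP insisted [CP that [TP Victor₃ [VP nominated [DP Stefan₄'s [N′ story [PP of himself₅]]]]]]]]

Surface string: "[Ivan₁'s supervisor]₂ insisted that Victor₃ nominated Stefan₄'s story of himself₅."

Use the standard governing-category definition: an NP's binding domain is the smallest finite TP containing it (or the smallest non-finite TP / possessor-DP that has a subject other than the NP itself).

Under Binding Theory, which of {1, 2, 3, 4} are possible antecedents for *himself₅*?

*himself* is an anaphor, so Principle A applies: it must be bound in its binding domain.
Binding domain of *himself₅*: the possessed DP, whose subject is Stefan₄.
*Ivan₁* does not c-command the anaphor → cannot bind it.
*[Ivan₁'s supervisor]₂* c-commands the anaphor but is outside its binding domain → cannot satisfy Principle A.
*Victor₃* c-commands the anaphor but is outside its binding domain → cannot satisfy Principle A.
*Stefan₄* c-commands the anaphor within its binding domain → licit binder.

{4}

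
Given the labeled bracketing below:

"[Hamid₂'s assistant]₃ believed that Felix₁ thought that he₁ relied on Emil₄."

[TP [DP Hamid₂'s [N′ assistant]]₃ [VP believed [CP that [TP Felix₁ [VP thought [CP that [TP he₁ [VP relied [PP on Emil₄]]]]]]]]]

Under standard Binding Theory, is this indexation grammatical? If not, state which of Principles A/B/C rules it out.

grammatical

The two coindexed NPs are *Felix₁* and *he₁*.
*he₁* is a pronoun; nothing c-commands it within its binding domain (the embedded TP.), so Principle B holds trivially.
*Felix₁* is an R-expression; *he₁* does not c-command it, and no other NP shares its index, so Principle C is satisfied.
All principles are respected.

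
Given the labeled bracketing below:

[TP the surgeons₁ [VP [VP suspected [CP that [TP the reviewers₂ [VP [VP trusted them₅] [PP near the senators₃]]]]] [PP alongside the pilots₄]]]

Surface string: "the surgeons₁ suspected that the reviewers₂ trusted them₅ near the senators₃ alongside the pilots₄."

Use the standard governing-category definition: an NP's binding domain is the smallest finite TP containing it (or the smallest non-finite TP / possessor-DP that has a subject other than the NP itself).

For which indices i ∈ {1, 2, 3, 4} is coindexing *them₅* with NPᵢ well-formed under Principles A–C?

{1, 3, 4}

*them* is a pronoun, so Principle B applies: it must be free in its binding domain.
Binding domain of *them₅*: the embedded TP, whose subject is the reviewers₂.
*the surgeons₁* c-commands the pronoun but from outside its binding domain, and is not c-commanded by it → coindexation permitted.
*the reviewers₂* c-commands the pronoun within its binding domain → coindexation would violate Principle B.
*the senators₃* and the pronoun do not c-command one another → neither Principle B nor Principle C is at stake; coindexation permitted.
*the pilots₄* and the pronoun do not c-command one another → neither Principle B nor Principle C is at stake; coindexation permitted.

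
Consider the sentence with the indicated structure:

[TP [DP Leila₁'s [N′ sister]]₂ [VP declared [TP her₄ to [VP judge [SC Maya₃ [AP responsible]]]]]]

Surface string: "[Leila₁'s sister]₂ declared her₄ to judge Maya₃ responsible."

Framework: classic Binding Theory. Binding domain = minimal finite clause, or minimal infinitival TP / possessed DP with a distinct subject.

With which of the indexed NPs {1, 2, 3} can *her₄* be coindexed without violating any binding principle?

{1}

*her* is a pronoun, so Principle B applies: it must be free in its binding domain.
Binding domain of *her₄*: the matrix TP, whose subject is [Leila₁'s sister]₂.
*Leila₁* and the pronoun do not c-command one another → neither Principle B nor Principle C is at stake; coindexation permitted.
*[Leila₁'s sister]₂* c-commands the pronoun within its binding domain → coindexation would violate Principle B.
*Maya₃*: the pronoun c-commands this R-expression → coindexation would violate Principle C on *Maya₃*.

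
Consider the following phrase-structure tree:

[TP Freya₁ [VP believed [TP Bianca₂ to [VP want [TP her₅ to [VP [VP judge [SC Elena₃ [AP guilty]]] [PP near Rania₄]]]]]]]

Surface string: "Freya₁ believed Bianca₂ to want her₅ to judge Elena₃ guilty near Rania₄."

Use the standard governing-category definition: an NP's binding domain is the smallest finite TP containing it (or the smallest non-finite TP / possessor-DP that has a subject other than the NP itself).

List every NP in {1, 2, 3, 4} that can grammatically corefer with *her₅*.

*her* is a pronoun, so Principle B applies: it must be free in its binding domain.
Binding domain of *her₅*: the embedded TP, whose subject is Bianca₂.
*Freya₁* c-commands the pronoun but from outside its binding domain, and is not c-commanded by it → coindexation permitted.
*Bianca₂* c-commands the pronoun within its binding domain → coindexation would violate Principle B.
*Elena₃*: the pronoun c-commands this R-expression → coindexation would violate Principle C on *Elena₃*.
*Rania₄*: the pronoun c-commands this R-expression → coindexation would violate Principle C on *Rania₄*.

{1}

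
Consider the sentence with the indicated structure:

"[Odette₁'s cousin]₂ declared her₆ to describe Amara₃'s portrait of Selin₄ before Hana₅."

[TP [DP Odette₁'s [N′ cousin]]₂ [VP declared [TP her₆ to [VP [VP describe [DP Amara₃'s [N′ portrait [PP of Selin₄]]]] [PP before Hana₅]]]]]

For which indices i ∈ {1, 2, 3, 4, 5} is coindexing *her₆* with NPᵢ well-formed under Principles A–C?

{1}

*her* is a pronoun, so Principle B applies: it must be free in its binding domain.
Binding domain of *her₆*: the matrix TP, whose subject is [Odette₁'s cousin]₂.
*Odette₁* and the pronoun do not c-command one another → neither Principle B nor Principle C is at stake; coindexation permitted.
*[Odette₁'s cousin]₂* c-commands the pronoun within its binding domain → coindexation would violate Principle B.
*Amara₃*: the pronoun c-commands this R-expression → coindexation would violate Principle C on *Amara₃*.
*Selin₄*: the pronoun c-commands this R-expression → coindexation would violate Principle C on *Selin₄*.
*Hana₅*: the pronoun c-commands this R-expression → coindexation would violate Principle C on *Hana₅*.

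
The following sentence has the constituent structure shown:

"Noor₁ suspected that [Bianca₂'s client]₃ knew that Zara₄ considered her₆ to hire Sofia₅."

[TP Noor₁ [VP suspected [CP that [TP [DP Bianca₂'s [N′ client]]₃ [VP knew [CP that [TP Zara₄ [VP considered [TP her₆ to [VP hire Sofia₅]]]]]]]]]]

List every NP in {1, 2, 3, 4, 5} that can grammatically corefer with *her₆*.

*her* is a pronoun, so Principle B applies: it must be free in its binding domain.
Binding domain of *her₆*: the embedded TP, whose subject is Zara₄.
*Noor₁* c-commands the pronoun but from outside its binding domain, and is not c-commanded by it → coindexation permitted.
*Bianca₂* and the pronoun do not c-command one another → neither Principle B nor Principle C is at stake; coindexation permitted.
*[Bianca₂'s client]₃* c-commands the pronoun but from outside its binding domain, and is not c-commanded by it → coindexation permitted.
*Zara₄* c-commands the pronoun within its binding domain → coindexation would violate Principle B.
*Sofia₅*: the pronoun c-commands this R-expression → coindexation would violate Principle C on *Sofia₅*.

{1, 2, 3}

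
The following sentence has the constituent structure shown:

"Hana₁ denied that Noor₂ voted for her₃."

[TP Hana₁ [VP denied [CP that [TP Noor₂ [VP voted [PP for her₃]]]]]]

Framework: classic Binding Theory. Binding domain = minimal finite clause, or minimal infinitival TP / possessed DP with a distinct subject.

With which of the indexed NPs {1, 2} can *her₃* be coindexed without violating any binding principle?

*her* is a pronoun, so Principle B applies: it must be free in its binding domain.
Binding domain of *her₃*: the embedded TP, whose subject is Noor₂.
*Hana₁* c-commands the pronoun but from outside its binding domain, and is not c-commanded by it → coindexation permitted.
*Noor₂* c-commands the pronoun within its binding domain → coindexation would violate Principle B.

{1}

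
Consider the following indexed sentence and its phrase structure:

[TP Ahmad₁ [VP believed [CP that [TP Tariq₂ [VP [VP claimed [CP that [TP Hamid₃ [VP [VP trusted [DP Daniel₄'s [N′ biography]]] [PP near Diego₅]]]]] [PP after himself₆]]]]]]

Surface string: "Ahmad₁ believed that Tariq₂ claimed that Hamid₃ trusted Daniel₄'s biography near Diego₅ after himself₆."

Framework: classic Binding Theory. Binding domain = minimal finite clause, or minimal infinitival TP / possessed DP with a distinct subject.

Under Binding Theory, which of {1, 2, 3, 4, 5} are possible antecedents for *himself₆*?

{2}

*himself* is an anaphor, so Principle A applies: it must be bound in its binding domain.
Binding domain of *himself₆*: the embedded TP, whose subject is Tariq₂.
*Ahmad₁* c-commands the anaphor but is outside its binding domain → cannot satisfy Principle A.
*Tariq₂* c-commands the anaphor within its binding domain → licit binder.
*Hamid₃* does not c-command the anaphor → cannot bind it.
*Daniel₄* does not c-command the anaphor → cannot bind it.
*Diego₅* does not c-command the anaphor → cannot bind it.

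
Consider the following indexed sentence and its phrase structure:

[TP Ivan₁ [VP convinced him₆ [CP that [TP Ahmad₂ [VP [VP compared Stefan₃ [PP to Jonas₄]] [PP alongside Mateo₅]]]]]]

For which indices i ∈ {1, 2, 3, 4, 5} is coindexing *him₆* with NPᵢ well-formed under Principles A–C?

none

*him* is a pronoun, so Principle B applies: it must be free in its binding domain.
Binding domain of *him₆*: the matrix TP, whose subject is Ivan₁.
*Ivan₁* c-commands the pronoun within its binding domain → coindexation would violate Principle B.
*Ahmad₂*: the pronoun c-commands this R-expression → coindexation would violate Principle C on *Ahmad₂*.
*Stefan₃*: the pronoun c-commands this R-expression → coindexation would violate Principle C on *Stefan₃*.
*Jonas₄*: the pronoun c-commands this R-expression → coindexation would violate Principle C on *Jonas₄*.
*Mateo₅*: the pronoun c-commands this R-expression → coindexation would violate Principle C on *Mateo₅*.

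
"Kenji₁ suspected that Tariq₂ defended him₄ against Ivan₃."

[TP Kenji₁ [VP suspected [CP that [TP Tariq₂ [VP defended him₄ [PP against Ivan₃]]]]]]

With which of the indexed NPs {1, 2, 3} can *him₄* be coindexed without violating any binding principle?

*him* is a pronoun, so Principle B applies: it must be free in its binding domain.
Binding domain of *him₄*: the embedded TP, whose subject is Tariq₂.
*Kenji₁* c-commands the pronoun but from outside its binding domain, and is not c-commanded by it → coindexation permitted.
*Tariq₂* c-commands the pronoun within its binding domain → coindexation would violate Principle B.
*Ivan₃*: the pronoun c-commands this R-expression → coindexation would violate Principle C on *Ivan₃*.

{1}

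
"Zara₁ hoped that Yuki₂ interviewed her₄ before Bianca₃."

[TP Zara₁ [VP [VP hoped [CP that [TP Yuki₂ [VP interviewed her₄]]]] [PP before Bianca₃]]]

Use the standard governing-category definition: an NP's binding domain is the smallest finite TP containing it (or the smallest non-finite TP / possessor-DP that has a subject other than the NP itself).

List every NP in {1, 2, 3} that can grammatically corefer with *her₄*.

{1, 3}

*her* is a pronoun, so Principle B applies: it must be free in its binding domain.
Binding domain of *her₄*: the embedded TP, whose subject is Yuki₂.
*Zara₁* c-commands the pronoun but from outside its binding domain, and is not c-commanded by it → coindexation permitted.
*Yuki₂* c-commands the pronoun within its binding domain → coindexation would violate Principle B.
*Bianca₃* and the pronoun do not c-command one another → neither Principle B nor Principle C is at stake; coindexation permitted.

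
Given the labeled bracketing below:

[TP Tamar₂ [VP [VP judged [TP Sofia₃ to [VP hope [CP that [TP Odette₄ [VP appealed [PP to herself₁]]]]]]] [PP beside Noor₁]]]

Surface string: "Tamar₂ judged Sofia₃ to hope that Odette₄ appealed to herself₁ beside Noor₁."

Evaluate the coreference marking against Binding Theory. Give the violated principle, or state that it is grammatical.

Principle A

The two coindexed NPs are *Noor₁* and *herself₁*.
*herself₁* is an anaphor. Principle A requires it to be bound within its binding domain — the embedded TP, whose subject is Odette₄.
Within that domain it is c-commanded by *Odette₄*, which does not share its index.
*Noor₁* does not c-command the anaphor at all.
The anaphor is unbound in its domain → Principle A violation.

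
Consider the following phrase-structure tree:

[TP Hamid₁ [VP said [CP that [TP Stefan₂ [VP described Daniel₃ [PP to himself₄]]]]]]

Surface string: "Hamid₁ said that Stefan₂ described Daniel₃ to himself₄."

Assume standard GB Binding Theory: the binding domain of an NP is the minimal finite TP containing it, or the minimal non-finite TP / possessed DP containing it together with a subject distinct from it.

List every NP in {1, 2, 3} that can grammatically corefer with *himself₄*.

{2, 3}

*himself* is an anaphor, so Principle A applies: it must be bound in its binding domain.
Binding domain of *himself₄*: the embedded TP, whose subject is Stefan₂.
*Hamid₁* c-commands the anaphor but is outside its binding domain → cannot satisfy Principle A.
*Stefan₂* c-commands the anaphor within its binding domain → licit binder.
*Daniel₃* c-commands the anaphor within its binding domain → licit binder.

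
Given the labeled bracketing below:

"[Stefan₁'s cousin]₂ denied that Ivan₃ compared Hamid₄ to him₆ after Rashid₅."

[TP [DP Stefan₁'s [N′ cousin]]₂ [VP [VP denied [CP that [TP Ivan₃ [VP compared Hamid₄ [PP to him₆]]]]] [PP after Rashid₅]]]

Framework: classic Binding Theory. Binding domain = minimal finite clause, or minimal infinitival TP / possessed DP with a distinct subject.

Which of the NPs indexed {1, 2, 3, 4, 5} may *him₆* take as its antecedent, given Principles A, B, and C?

*him* is a pronoun, so Principle B applies: it must be free in its binding domain.
Binding domain of *him₆*: the embedded TP, whose subject is Ivan₃.
*Stefan₁* and the pronoun do not c-command one another → neither Principle B nor Principle C is at stake; coindexation permitted.
*[Stefan₁'s cousin]₂* c-commands the pronoun but from outside its binding domain, and is not c-commanded by it → coindexation permitted.
*Ivan₃* c-commands the pronoun within its binding domain → coindexation would violate Principle B.
*Hamid₄* c-commands the pronoun within its binding domain → coindexation would violate Principle B.
*Rashid₅* and the pronoun do not c-command one another → neither Principle B nor Principle C is at stake; coindexation permitted.

{1, 2, 5}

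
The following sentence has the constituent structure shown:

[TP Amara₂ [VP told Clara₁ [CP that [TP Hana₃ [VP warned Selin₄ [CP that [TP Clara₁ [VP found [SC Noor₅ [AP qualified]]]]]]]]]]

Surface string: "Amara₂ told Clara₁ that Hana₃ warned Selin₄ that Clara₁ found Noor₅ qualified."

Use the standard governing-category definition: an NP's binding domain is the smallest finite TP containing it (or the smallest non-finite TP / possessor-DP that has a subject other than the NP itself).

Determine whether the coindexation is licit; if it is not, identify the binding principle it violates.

Principle C

The two coindexed NPs are *Clara₁* (the lower occurrence) and *Clara₁* (the higher occurrence).
*Clara₁* (the lower occurrence) is an R-expression. Principle C requires it to be free everywhere.
*Clara₁* (the higher occurrence) c-commands it and carries the same index.
The R-expression is bound → Principle C violation.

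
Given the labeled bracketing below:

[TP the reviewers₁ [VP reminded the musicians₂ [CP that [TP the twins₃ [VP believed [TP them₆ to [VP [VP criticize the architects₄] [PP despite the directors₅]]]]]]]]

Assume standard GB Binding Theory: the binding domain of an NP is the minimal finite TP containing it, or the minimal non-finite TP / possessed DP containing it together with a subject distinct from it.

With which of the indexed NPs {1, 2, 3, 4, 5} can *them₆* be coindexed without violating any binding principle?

*them* is a pronoun, so Principle B applies: it must be free in its binding domain.
Binding domain of *them₆*: the embedded TP, whose subject is the twins₃.
*the reviewers₁* c-commands the pronoun but from outside its binding domain, and is not c-commanded by it → coindexation permitted.
*the musicians₂* c-commands the pronoun but from outside its binding domain, and is not c-commanded by it → coindexation permitted.
*the twins₃* c-commands the pronoun within its binding domain → coindexation would violate Principle B.
*the architects₄*: the pronoun c-commands this R-expression → coindexation would violate Principle C on *the architects₄*.
*the directors₅*: the pronoun c-commands this R-expression → coindexation would violate Principle C on *the directors₅*.

{1, 2}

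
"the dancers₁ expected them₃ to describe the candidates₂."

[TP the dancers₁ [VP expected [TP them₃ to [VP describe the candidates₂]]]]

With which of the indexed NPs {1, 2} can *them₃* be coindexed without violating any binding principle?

*them* is a pronoun, so Principle B applies: it must be free in its binding domain.
Binding domain of *them₃*: the matrix TP, whose subject is the dancers₁.
*the dancers₁* c-commands the pronoun within its binding domain → coindexation would violate Principle B.
*the candidates₂*: the pronoun c-commands this R-expression → coindexation would violate Principle C on *the candidates₂*.

none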